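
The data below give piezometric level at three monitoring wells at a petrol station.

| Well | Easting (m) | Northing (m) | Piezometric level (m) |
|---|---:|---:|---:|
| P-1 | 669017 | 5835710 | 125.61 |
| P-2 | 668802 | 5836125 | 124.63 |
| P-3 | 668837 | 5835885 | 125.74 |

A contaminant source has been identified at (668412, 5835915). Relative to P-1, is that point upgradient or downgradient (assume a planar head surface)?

upgradient

Three-point gradient (reference P-1): Δ to P-2 = (-215, 415, -0.98), Δ to P-3 = (-180, 175, +0.13).
∂h/∂x = -0.006081, ∂h/∂y = -0.005512 (det = 37075).
Head at (668412, 5835915) = 125.61 + (-0.006081)·(-605) + (-0.005512)·(205) = 128.16 m.
That is higher than the 125.61 m at P-1, so the point is upgradient.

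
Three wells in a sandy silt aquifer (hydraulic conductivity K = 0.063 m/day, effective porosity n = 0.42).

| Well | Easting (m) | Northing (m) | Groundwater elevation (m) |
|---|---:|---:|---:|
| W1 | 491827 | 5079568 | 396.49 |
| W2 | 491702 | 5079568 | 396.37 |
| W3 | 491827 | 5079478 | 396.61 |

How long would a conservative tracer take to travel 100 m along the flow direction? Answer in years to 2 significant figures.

1100 years

∂h/∂x = (396.37 − 396.49) / (491702 − 491827) = +0.0009600
∂h/∂y = (396.61 − 396.49) / (5079478 − 5079568) = -0.001333
|∇h| = √(0.0009600² + -0.001333²) = 0.001643
Seepage velocity v = K·i/n = 0.063 × 0.001643 / 0.42 = 0.0002465 m/day.
t = 100 / 0.0002465 = 4.057e+05 days = 1.11e+03 years.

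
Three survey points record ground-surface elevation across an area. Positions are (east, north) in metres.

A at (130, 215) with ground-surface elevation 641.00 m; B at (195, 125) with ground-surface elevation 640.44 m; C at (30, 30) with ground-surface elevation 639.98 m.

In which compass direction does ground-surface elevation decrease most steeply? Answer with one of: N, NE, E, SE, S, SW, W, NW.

Taking A as reference: B−A = (65, -90, -0.56); C−A = (-100, -185, -1.02).
Determinant of the coordinate differences = 65·(-185) − (-100)·(-90) = -21025.
∂z/∂x = [(-0.56)·(-185) − (-1.02)·(-90)] / -21025 = -0.0005612
∂z/∂y = [65·(-1.02) − (-100)·(-0.56)] / -21025 = +0.005817
Steepest decrease is along −∇f = (+0.0005612 E, -0.005817 N) → south.

S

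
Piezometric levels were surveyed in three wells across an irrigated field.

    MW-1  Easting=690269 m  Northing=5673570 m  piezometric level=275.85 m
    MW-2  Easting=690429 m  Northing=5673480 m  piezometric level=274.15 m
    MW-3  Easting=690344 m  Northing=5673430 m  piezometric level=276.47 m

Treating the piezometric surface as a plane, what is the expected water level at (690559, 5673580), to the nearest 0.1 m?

270.3 m

Differences from MW-1: to MW-2 (Δx, Δy, Δh) = (160, -90, -1.70); to MW-3 = (75, -140, +0.62).
Solve a·Δx + b·Δy = Δh: det = 160·(-140) − 75·(-90) = -15650.
∂h/∂x = [(-1.70)·(-140) − (+0.62)·(-90)] / -15650 = -0.01877
∂h/∂y = [160·(+0.62) − 75·(-1.70)] / -15650 = -0.01449
h(690559, 5673580) = 275.85 + (-0.01877)·(290) + (-0.01449)·(10) = 275.85 -5.444 -0.145 = 270.261 m.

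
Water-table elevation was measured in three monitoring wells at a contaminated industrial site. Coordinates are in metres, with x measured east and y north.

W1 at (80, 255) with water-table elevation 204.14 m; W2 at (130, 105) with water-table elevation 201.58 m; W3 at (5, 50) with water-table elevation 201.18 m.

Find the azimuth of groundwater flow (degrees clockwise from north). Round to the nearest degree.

Three-point gradient (reference W1): Δ to W2 = (50, -150, -2.56), Δ to W3 = (-75, -205, -2.96).
∂h/∂x = -0.003758, ∂h/∂y = +0.01581 (det = -21500).
Flow direction (−∇h) has components (+0.003758 E, -0.01581 N).
Azimuth = atan2(E, N) = atan2(+0.003758, -0.01581) = 166.6° ≈ 167°.

167°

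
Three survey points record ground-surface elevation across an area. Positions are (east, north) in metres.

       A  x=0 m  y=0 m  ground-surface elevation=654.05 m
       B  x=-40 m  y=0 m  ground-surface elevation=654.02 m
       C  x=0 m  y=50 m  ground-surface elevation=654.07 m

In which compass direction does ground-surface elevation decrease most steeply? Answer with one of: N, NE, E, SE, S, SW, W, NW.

∂z/∂x = (654.02 − 654.05) / (-40 − 0) = +0.0007500
∂z/∂y = (654.07 − 654.05) / (50 − 0) = +0.0004000
Steepest decrease is along −∇f = (-0.0007500 E, -0.0004000 N) → southwest.

SW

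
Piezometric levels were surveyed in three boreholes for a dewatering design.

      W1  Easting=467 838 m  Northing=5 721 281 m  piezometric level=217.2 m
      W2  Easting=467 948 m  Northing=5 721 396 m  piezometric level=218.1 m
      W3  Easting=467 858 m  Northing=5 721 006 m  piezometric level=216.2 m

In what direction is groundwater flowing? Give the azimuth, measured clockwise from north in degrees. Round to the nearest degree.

226°

With h = a·x + b·y + c and W1 as origin, the differences give:
  110·a + 115·b = +0.9
  20·a + (-275)·b = -1.0
Eliminate b (×(-275) and ×115, subtract): -32550·a = -132.50 → a = ∂h/∂x = +0.004071
Back-substitute: b = ∂h/∂y = +0.003932.
Flow direction (−∇h) has components (-0.004071 E, -0.003932 N).
Azimuth = atan2(E, N) = atan2(-0.004071, -0.003932) = 226.0° ≈ 226°.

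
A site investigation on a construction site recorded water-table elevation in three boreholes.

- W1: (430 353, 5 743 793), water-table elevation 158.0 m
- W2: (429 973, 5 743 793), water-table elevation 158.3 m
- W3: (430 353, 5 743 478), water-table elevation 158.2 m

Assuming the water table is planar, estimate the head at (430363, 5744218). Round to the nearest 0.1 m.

∂h/∂x = (158.3 − 158.0) / (429973 − 430353) = -0.0007895
∂h/∂y = (158.2 − 158.0) / (5743478 − 5743793) = -0.0006349
h(430363, 5744218) = 158.0 + (-0.0007895)·(10) + (-0.0006349)·(425) = 158.0 -0.008 -0.270 = 157.722 m.

157.7 m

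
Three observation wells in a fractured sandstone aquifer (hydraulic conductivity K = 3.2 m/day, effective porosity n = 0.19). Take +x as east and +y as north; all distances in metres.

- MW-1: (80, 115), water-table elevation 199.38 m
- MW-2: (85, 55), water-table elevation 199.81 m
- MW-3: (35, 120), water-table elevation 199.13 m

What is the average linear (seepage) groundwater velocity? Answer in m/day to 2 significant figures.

0.14 m/day

Differences from MW-1: to MW-2 (Δx, Δy, Δh) = (5, -60, +0.43); to MW-3 = (-45, 5, -0.25).
Solve a·Δx + b·Δy = Δh: det = 5·5 − (-45)·(-60) = -2675.
∂h/∂x = [(+0.43)·5 − (-0.25)·(-60)] / -2675 = +0.004804
∂h/∂y = [5·(-0.25) − (-45)·(+0.43)] / -2675 = -0.006766
|∇h| = √(0.004804² + -0.006766²) = 0.008298
Seepage velocity v = K·i/n = 3.2 × 0.008298 / 0.19 = 0.1398 m/day.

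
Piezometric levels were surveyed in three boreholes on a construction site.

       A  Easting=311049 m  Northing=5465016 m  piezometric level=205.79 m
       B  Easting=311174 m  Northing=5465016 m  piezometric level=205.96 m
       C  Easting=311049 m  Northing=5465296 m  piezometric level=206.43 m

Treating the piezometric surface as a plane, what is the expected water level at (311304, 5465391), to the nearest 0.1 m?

∂h/∂x = (205.96 − 205.79) / (311174 − 311049) = +0.001360
∂h/∂y = (206.43 − 205.79) / (5465296 − 5465016) = +0.002286
h(311304, 5465391) = 205.79 + (+0.001360)·(255) + (+0.002286)·(375) = 205.79 +0.347 +0.857 = 206.994 m.

207.0 m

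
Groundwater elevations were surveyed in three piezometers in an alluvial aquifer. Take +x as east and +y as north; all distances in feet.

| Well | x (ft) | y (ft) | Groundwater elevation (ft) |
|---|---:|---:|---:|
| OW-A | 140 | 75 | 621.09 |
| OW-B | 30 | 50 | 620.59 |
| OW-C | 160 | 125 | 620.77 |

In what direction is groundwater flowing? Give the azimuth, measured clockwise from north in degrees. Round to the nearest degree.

324°

Taking OW-A as reference: OW-B−OW-A = (-110, -25, -0.50); OW-C−OW-A = (20, 50, -0.32).
Solve a·Δx + b·Δy = Δh: det = (-110)·50 − 20·(-25) = -5000.
∂h/∂x = [(-0.50)·50 − (-0.32)·(-25)] / -5000 = +0.006600
∂h/∂y = [(-110)·(-0.32) − 20·(-0.50)] / -5000 = -0.009040
Flow direction (−∇h) has components (-0.006600 E, +0.009040 N).
Azimuth = atan2(E, N) = atan2(-0.006600, +0.009040) = 323.9° ≈ 324°.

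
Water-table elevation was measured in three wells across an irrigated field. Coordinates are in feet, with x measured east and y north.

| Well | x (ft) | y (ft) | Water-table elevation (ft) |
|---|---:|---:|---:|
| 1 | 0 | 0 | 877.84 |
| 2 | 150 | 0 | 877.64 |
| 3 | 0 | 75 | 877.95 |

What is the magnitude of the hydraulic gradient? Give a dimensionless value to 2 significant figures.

∂h/∂x = (877.64 − 877.84) / (150 − 0) = -0.001333
∂h/∂y = (877.95 − 877.84) / (75 − 0) = +0.001467
|∇h| = √(-0.001333² + 0.001467²) = 0.001982

0.0020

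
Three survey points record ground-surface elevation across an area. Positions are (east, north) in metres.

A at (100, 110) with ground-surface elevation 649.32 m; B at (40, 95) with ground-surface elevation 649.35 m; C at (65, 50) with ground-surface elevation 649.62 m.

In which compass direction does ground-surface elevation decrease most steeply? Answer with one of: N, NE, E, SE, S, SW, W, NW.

N

Differences from A: to B (Δx, Δy, Δh) = (-60, -15, +0.03); to C = (-35, -60, +0.30).
Determinant of the coordinate differences = (-60)·(-60) − (-35)·(-15) = 3075.
∂z/∂x = [(+0.03)·(-60) − (+0.30)·(-15)] / 3075 = +0.0008780
∂z/∂y = [(-60)·(+0.30) − (-35)·(+0.03)] / 3075 = -0.005512
Steepest decrease is along −∇f = (-0.0008780 E, +0.005512 N) → north.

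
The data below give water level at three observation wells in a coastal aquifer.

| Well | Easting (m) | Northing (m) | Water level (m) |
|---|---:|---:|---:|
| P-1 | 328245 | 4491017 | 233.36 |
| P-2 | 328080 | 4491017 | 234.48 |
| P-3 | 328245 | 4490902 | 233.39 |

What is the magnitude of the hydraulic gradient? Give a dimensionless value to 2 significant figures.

0.0068

∂h/∂x = (234.48 − 233.36) / (328080 − 328245) = -0.006788
∂h/∂y = (233.39 − 233.36) / (4490902 − 4491017) = -0.0002609
|∇h| = √(-0.006788² + -0.0002609²) = 0.006793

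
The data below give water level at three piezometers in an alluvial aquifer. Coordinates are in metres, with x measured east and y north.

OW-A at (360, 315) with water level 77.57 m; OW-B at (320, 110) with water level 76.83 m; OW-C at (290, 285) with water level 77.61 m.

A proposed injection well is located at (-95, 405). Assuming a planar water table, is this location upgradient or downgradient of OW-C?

upgradient

Taking OW-A as reference: OW-B−OW-A = (-40, -205, -0.74); OW-C−OW-A = (-70, -30, +0.04).
Solve a·Δx + b·Δy = Δh: det = (-40)·(-30) − (-70)·(-205) = -13150.
∂h/∂x = [(-0.74)·(-30) − (+0.04)·(-205)] / -13150 = -0.002312
∂h/∂y = [(-40)·(+0.04) − (-70)·(-0.74)] / -13150 = +0.004061
Head at (-95, 405) = 77.57 + (-0.002312)·(-455) + (+0.004061)·(90) = 78.99 m.
That is higher than the 77.61 m at OW-C, so the point is upgradient.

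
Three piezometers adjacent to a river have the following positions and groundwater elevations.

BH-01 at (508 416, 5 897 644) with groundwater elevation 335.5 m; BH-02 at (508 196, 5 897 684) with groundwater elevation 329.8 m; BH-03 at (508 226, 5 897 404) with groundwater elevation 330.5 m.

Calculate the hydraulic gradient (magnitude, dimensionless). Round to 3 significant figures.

Differences from BH-01: to BH-02 (Δx, Δy, Δh) = (-220, 40, -5.7); to BH-03 = (-190, -240, -5.0).
Solve a·Δx + b·Δy = Δh: det = (-220)·(-240) − (-190)·40 = 60400.
∂h/∂x = [(-5.7)·(-240) − (-5.0)·40] / 60400 = +0.02596
∂h/∂y = [(-220)·(-5.0) − (-190)·(-5.7)] / 60400 = +0.0002815
|∇h| = √(0.02596² + 0.0002815²) = 0.02596

0.0260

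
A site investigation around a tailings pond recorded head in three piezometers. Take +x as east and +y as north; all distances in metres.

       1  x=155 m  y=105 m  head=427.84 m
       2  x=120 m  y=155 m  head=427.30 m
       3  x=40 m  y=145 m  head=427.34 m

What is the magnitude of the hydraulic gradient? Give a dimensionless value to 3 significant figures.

0.0103

With h = a·x + b·y + c and 1 as origin, the differences give:
  (-35)·a + 50·b = -0.54
  (-115)·a + 40·b = -0.50
Eliminate b (×40 and ×50, subtract): 4350·a = 3.400 → a = ∂h/∂x = +0.0007816
Back-substitute: b = ∂h/∂y = -0.01025.
|∇h| = √(0.0007816² + -0.01025²) = 0.01028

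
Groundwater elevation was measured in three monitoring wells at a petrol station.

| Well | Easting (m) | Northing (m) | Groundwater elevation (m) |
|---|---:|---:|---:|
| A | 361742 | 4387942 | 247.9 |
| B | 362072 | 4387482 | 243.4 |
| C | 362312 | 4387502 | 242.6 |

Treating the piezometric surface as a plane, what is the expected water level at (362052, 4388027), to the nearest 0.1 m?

Taking A as reference: B−A = (330, -460, -4.5); C−A = (570, -440, -5.3).
Determinant of the coordinate differences = 330·(-440) − 570·(-460) = 117000.
∂h/∂x = [(-4.5)·(-440) − (-5.3)·(-460)] / 117000 = -0.003915
∂h/∂y = [330·(-5.3) − 570·(-4.5)] / 117000 = +0.006974
h(362052, 4388027) = 247.9 + (-0.003915)·(310) + (+0.006974)·(85) = 247.9 -1.214 +0.593 = 247.279 m.

247.3 m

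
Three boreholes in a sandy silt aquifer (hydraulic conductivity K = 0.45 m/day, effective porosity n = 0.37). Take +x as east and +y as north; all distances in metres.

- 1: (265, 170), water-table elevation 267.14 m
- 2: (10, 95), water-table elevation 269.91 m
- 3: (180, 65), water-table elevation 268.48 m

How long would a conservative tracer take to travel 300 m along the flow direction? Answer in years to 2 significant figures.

With h = a·x + b·y + c and 1 as origin, the differences give:
  (-255)·a + (-75)·b = +2.77
  (-85)·a + (-105)·b = +1.34
Eliminate b (×(-105) and ×(-75), subtract): 20400·a = -190.350 → a = ∂h/∂x = -0.009331
Back-substitute: b = ∂h/∂y = -0.005208.
|∇h| = √(-0.009331² + -0.005208²) = 0.01069
Seepage velocity v = K·i/n = 0.45 × 0.01069 / 0.37 = 0.013 m/day.
t = 300 / 0.013 = 2.308e+04 days = 63.2 years.

63 years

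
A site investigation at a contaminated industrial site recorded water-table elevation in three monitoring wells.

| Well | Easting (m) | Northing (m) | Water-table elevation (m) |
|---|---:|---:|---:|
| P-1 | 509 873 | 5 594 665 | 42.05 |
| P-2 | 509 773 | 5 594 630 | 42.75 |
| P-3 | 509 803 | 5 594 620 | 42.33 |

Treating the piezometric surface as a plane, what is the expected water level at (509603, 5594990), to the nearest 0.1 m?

Taking P-1 as reference: P-2−P-1 = (-100, -35, +0.70); P-3−P-1 = (-70, -45, +0.28).
Determinant of the coordinate differences = (-100)·(-45) − (-70)·(-35) = 2050.
∂h/∂x = [(+0.70)·(-45) − (+0.28)·(-35)] / 2050 = -0.01059
∂h/∂y = [(-100)·(+0.28) − (-70)·(+0.70)] / 2050 = +0.01024
h(509603, 5594990) = 42.05 + (-0.01059)·(-270) + (+0.01024)·(325) = 42.05 +2.858 +3.329 = 48.237 m.

48.2 m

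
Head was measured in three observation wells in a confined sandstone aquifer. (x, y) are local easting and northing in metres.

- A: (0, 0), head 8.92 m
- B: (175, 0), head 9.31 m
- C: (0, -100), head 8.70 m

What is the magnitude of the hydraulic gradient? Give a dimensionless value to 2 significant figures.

∂h/∂x = (9.31 − 8.92) / (175 − 0) = +0.002229
∂h/∂y = (8.70 − 8.92) / (-100 − 0) = +0.002200
|∇h| = √(0.002229² + 0.002200²) = 0.003132

0.0031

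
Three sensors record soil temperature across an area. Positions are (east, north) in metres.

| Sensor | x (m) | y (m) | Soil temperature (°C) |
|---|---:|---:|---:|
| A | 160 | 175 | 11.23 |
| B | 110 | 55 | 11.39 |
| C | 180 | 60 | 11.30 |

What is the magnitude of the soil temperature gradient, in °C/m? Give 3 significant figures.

0.00148 °C/m

Three-point gradient (reference A): Δ to B = (-50, -120, +0.16), Δ to C = (20, -115, +0.07).
∂T/∂x = -0.001227, ∂T/∂y = -0.0008221 (det = 8150).
|∇f| = √(-0.001227² + -0.0008221²) = 0.001477 °C/m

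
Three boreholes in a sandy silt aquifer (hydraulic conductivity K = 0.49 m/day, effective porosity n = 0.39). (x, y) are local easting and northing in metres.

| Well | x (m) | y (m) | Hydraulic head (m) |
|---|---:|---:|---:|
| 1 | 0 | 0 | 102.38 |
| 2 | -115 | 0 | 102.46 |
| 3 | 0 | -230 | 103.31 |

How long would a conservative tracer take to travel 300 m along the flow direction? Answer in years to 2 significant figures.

∂h/∂x = (102.46 − 102.38) / (-115 − 0) = -0.0006957
∂h/∂y = (103.31 − 102.38) / (-230 − 0) = -0.004043
|∇h| = √(-0.0006957² + -0.004043²) = 0.004102
Seepage velocity v = K·i/n = 0.49 × 0.004102 / 0.39 = 0.005154 m/day.
t = 300 / 0.005154 = 5.821e+04 days = 159 years.

160 years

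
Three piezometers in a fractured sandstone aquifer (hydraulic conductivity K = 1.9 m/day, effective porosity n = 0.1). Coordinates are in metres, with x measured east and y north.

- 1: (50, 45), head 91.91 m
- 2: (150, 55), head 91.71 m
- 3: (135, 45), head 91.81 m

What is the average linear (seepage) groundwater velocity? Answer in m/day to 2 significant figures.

Differences from 1: to 2 (Δx, Δy, Δh) = (100, 10, -0.20); to 3 = (85, 0, -0.10).
Determinant of the coordinate differences = 100·0 − 85·10 = -850.
∂h/∂x = [(-0.20)·0 − (-0.10)·10] / -850 = -0.001176
∂h/∂y = [100·(-0.10) − 85·(-0.20)] / -850 = -0.008235
|∇h| = √(-0.001176² + -0.008235²) = 0.008319
Seepage velocity v = K·i/n = 1.9 × 0.008319 / 0.1 = 0.1581 m/day.

0.16 m/day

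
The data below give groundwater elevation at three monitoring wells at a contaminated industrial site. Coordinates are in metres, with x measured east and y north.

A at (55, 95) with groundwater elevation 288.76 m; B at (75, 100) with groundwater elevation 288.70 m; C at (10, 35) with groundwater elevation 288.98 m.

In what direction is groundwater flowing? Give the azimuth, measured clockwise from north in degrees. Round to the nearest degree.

056°

Differences from A: to B (Δx, Δy, Δh) = (20, 5, -0.06); to C = (-45, -60, +0.22).
Solve a·Δx + b·Δy = Δh: det = 20·(-60) − (-45)·5 = -975.
∂h/∂x = [(-0.06)·(-60) − (+0.22)·5] / -975 = -0.002564
∂h/∂y = [20·(+0.22) − (-45)·(-0.06)] / -975 = -0.001744
Flow direction (−∇h) has components (+0.002564 E, +0.001744 N).
Azimuth = atan2(E, N) = atan2(+0.002564, +0.001744) = 55.8° ≈ 056°.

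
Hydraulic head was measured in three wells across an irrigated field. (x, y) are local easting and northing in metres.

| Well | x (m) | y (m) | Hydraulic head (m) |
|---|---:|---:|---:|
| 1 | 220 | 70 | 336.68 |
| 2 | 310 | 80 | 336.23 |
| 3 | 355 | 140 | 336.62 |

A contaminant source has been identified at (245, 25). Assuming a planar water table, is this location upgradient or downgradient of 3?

downgradient

Three-point gradient (reference 1): Δ to 2 = (90, 10, -0.45), Δ to 3 = (135, 70, -0.06).
∂h/∂x = -0.006242, ∂h/∂y = +0.01118 (det = 4950).
Head at (245, 25) = 336.68 + (-0.006242)·(25) + (+0.01118)·(-45) = 336.02 m.
That is lower than the 336.62 m at 3, so the point is downgradient.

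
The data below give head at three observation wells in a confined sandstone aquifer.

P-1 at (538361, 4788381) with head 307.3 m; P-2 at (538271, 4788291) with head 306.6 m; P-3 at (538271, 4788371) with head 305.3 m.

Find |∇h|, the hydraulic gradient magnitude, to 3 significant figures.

With h = a·x + b·y + c and P-1 as origin, the differences give:
  (-90)·a + (-90)·b = -0.7
  (-90)·a + (-10)·b = -2.0
Eliminate b (×(-10) and ×(-90), subtract): -7200·a = -173.00 → a = ∂h/∂x = +0.02403
Back-substitute: b = ∂h/∂y = -0.01625.
|∇h| = √(0.02403² + -0.01625²) = 0.02901

0.0290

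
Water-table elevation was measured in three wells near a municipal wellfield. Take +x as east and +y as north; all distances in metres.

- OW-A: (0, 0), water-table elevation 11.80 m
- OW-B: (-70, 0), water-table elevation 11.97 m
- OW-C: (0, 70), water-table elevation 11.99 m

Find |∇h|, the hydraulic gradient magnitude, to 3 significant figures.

0.00364

∂h/∂x = (11.97 − 11.80) / (-70 − 0) = -0.002429
∂h/∂y = (11.99 − 11.80) / (70 − 0) = +0.002714
|∇h| = √(-0.002429² + 0.002714²) = 0.003642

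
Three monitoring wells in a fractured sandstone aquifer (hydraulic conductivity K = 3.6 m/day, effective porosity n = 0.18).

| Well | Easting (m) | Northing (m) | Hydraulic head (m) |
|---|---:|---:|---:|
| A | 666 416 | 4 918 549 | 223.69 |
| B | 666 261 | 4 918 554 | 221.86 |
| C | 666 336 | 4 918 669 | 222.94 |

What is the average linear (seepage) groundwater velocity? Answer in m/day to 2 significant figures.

0.24 m/day

Differences from A: to B (Δx, Δy, Δh) = (-155, 5, -1.83); to C = (-80, 120, -0.75).
Solve a·Δx + b·Δy = Δh: det = (-155)·120 − (-80)·5 = -18200.
∂h/∂x = [(-1.83)·120 − (-0.75)·5] / -18200 = +0.01186
∂h/∂y = [(-155)·(-0.75) − (-80)·(-1.83)] / -18200 = +0.001657
|∇h| = √(0.01186² + 0.001657²) = 0.01198
Seepage velocity v = K·i/n = 3.6 × 0.01198 / 0.18 = 0.2396 m/day.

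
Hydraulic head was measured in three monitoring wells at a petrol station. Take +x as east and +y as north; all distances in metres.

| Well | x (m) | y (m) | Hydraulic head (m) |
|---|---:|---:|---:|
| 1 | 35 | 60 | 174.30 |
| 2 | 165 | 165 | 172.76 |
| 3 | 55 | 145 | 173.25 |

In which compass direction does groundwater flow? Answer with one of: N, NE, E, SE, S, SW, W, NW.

N

With h = a·x + b·y + c and 1 as origin, the differences give:
  130·a + 105·b = -1.54
  20·a + 85·b = -1.05
Eliminate b (×85 and ×105, subtract): 8950·a = -20.650 → a = ∂h/∂x = -0.002307
Back-substitute: b = ∂h/∂y = -0.01181.
Flow = −∇h = (+0.002307 east, +0.01181 north), which points north.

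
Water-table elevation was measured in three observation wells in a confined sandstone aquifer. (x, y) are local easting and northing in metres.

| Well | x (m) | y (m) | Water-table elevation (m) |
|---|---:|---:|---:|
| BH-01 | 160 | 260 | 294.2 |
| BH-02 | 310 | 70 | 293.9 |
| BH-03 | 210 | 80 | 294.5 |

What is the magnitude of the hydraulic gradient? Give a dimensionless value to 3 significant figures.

With h = a·x + b·y + c and BH-01 as origin, the differences give:
  150·a + (-190)·b = -0.3
  50·a + (-180)·b = +0.3
Eliminate b (×(-180) and ×(-190), subtract): -17500·a = 111.00 → a = ∂h/∂x = -0.006343
Back-substitute: b = ∂h/∂y = -0.003429.
|∇h| = √(-0.006343² + -0.003429²) = 0.007211

0.00721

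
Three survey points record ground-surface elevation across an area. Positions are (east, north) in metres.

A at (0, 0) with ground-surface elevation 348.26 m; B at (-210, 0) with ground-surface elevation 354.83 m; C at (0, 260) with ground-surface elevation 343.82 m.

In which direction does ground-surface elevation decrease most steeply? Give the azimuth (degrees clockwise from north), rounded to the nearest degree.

061°

∂z/∂x = (354.83 − 348.26) / (-210 − 0) = -0.03129
∂z/∂y = (343.82 − 348.26) / (260 − 0) = -0.01708
Steepest decrease is along −∇f: components (+0.03129 E, +0.01708 N).
Azimuth = atan2(+0.03129, +0.01708) = 61.4° ≈ 061°.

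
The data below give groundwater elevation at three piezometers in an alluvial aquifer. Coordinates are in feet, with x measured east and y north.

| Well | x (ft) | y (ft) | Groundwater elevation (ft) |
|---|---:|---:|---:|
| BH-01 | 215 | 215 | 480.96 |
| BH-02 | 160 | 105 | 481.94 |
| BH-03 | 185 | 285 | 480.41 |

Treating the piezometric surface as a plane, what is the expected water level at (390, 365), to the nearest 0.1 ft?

With h = a·x + b·y + c and BH-01 as origin, the differences give:
  (-55)·a + (-110)·b = +0.98
  (-30)·a + 70·b = -0.55
Eliminate b (×70 and ×(-110), subtract): -7150·a = 8.100 → a = ∂h/∂x = -0.001133
Back-substitute: b = ∂h/∂y = -0.008343.
h(390, 365) = 480.96 + (-0.001133)·(175) + (-0.008343)·(150) = 480.96 -0.198 -1.251 = 479.510 ft.

479.5 ft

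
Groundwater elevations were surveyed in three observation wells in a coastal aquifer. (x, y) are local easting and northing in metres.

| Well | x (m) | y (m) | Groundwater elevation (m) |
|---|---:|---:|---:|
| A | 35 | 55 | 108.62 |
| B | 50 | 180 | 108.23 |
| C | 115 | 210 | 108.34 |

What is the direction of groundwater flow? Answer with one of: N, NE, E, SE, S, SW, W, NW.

With h = a·x + b·y + c and A as origin, the differences give:
  15·a + 125·b = -0.39
  80·a + 155·b = -0.28
Eliminate b (×155 and ×125, subtract): -7675·a = -25.450 → a = ∂h/∂x = +0.003316
Back-substitute: b = ∂h/∂y = -0.003518.
Flow = −∇h = (-0.003316 east, +0.003518 north), which points northwest.

NW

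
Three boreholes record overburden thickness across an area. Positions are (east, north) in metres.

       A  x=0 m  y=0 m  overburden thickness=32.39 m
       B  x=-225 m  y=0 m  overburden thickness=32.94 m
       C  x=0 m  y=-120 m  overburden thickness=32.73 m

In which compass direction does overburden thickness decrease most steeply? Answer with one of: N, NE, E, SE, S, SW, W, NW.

NE

∂d/∂x = (32.94 − 32.39) / (-225 − 0) = -0.002444
∂d/∂y = (32.73 − 32.39) / (-120 − 0) = -0.002833
Steepest decrease is along −∇f = (+0.002444 E, +0.002833 N) → northeast.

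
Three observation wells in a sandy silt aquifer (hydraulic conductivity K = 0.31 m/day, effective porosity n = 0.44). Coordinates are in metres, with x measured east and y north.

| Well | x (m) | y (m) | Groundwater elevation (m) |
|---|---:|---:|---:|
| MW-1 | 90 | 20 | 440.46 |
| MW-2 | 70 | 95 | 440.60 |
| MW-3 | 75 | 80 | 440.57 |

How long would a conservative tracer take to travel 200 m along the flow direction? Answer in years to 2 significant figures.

Differences from MW-1: to MW-2 (Δx, Δy, Δh) = (-20, 75, +0.14); to MW-3 = (-15, 60, +0.11).
Determinant of the coordinate differences = (-20)·60 − (-15)·75 = -75.
∂h/∂x = [(+0.14)·60 − (+0.11)·75] / -75 = -0.002000
∂h/∂y = [(-20)·(+0.11) − (-15)·(+0.14)] / -75 = +0.001333
|∇h| = √(-0.002000² + 0.001333²) = 0.002404
Seepage velocity v = K·i/n = 0.31 × 0.002404 / 0.44 = 0.001694 m/day.
t = 200 / 0.001694 = 1.181e+05 days = 323 years.

320 years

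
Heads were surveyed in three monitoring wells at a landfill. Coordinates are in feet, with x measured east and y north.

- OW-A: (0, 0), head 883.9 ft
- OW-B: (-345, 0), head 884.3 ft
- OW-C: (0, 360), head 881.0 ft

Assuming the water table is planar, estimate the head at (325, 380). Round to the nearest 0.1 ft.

880.5 ft

∂h/∂x = (884.3 − 883.9) / (-345 − 0) = -0.001159
∂h/∂y = (881.0 − 883.9) / (360 − 0) = -0.008056
h(325, 380) = 883.9 + (-0.001159)·(325) + (-0.008056)·(380) = 883.9 -0.377 -3.061 = 880.462 ft.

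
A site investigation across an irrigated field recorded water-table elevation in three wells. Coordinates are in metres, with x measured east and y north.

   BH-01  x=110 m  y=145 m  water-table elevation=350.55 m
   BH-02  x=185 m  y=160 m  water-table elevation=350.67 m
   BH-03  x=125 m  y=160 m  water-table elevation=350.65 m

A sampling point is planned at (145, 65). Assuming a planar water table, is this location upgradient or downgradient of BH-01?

downgradient

Differences from BH-01: to BH-02 (Δx, Δy, Δh) = (75, 15, +0.12); to BH-03 = (15, 15, +0.10).
Solve a·Δx + b·Δy = Δh: det = 75·15 − 15·15 = 900.
∂h/∂x = [(+0.12)·15 − (+0.10)·15] / 900 = +0.0003333
∂h/∂y = [75·(+0.10) − 15·(+0.12)] / 900 = +0.006333
Head at (145, 65) = 350.55 + (+0.0003333)·(35) + (+0.006333)·(-80) = 350.06 m.
That is lower than the 350.55 m at BH-01, so the point is downgradient.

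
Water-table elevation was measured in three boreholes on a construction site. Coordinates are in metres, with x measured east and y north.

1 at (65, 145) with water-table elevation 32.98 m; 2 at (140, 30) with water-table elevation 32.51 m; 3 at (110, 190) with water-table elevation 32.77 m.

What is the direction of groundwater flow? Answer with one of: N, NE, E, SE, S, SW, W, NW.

E

With h = a·x + b·y + c and 1 as origin, the differences give:
  75·a + (-115)·b = -0.47
  45·a + 45·b = -0.21
Eliminate b (×45 and ×(-115), subtract): 8550·a = -45.300 → a = ∂h/∂x = -0.005298
Back-substitute: b = ∂h/∂y = +0.0006316.
Flow = −∇h = (+0.005298 east, -0.0006316 north), which points east.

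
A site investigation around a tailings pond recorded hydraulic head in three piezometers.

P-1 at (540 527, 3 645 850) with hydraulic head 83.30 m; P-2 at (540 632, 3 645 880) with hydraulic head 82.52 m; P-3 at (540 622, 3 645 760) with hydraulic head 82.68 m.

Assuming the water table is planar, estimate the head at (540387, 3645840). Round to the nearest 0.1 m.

84.3 m

Taking P-1 as reference: P-2−P-1 = (105, 30, -0.78); P-3−P-1 = (95, -90, -0.62).
Solve a·Δx + b·Δy = Δh: det = 105·(-90) − 95·30 = -12300.
∂h/∂x = [(-0.78)·(-90) − (-0.62)·30] / -12300 = -0.007220
∂h/∂y = [105·(-0.62) − 95·(-0.78)] / -12300 = -0.0007317
h(540387, 3645840) = 83.30 + (-0.007220)·(-140) + (-0.0007317)·(-10) = 83.30 +1.011 +0.007 = 84.318 m.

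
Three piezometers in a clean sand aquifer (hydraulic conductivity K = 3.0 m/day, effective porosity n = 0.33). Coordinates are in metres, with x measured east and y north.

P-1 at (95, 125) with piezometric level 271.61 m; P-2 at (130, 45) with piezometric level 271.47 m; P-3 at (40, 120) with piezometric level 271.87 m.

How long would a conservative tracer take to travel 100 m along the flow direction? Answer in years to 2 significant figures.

Differences from P-1: to P-2 (Δx, Δy, Δh) = (35, -80, -0.14); to P-3 = (-55, -5, +0.26).
Solve a·Δx + b·Δy = Δh: det = 35·(-5) − (-55)·(-80) = -4575.
∂h/∂x = [(-0.14)·(-5) − (+0.26)·(-80)] / -4575 = -0.004699
∂h/∂y = [35·(+0.26) − (-55)·(-0.14)] / -4575 = -0.0003060
|∇h| = √(-0.004699² + -0.0003060²) = 0.004709
Seepage velocity v = K·i/n = 3.0 × 0.004709 / 0.33 = 0.04281 m/day.
t = 100 / 0.04281 = 2336 days = 6.4 years.

6.4 years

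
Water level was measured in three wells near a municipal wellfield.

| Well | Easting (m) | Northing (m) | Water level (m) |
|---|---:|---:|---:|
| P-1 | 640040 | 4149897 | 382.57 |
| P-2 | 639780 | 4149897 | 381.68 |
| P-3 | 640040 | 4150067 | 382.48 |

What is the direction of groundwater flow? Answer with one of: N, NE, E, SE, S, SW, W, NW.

W

∂h/∂x = (381.68 − 382.57) / (639780 − 640040) = +0.003423
∂h/∂y = (382.48 − 382.57) / (4150067 − 4149897) = -0.0005294
Flow = −∇h = (-0.003423 east, +0.0005294 north), which points west.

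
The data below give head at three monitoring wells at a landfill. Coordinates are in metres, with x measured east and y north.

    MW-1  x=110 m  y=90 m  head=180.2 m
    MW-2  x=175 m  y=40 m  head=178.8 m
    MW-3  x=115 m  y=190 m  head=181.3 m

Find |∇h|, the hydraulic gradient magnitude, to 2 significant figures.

Differences from MW-1: to MW-2 (Δx, Δy, Δh) = (65, -50, -1.4); to MW-3 = (5, 100, +1.1).
Solve a·Δx + b·Δy = Δh: det = 65·100 − 5·(-50) = 6750.
∂h/∂x = [(-1.4)·100 − (+1.1)·(-50)] / 6750 = -0.01259
∂h/∂y = [65·(+1.1) − 5·(-1.4)] / 6750 = +0.01163
|∇h| = √(-0.01259² + 0.01163²) = 0.01714

0.017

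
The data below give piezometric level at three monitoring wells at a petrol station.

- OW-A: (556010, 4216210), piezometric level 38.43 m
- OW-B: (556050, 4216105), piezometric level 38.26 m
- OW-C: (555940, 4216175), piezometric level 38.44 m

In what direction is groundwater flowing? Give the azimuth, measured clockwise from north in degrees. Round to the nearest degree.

Taking OW-A as reference: OW-B−OW-A = (40, -105, -0.17); OW-C−OW-A = (-70, -35, +0.01).
Determinant of the coordinate differences = 40·(-35) − (-70)·(-105) = -8750.
∂h/∂x = [(-0.17)·(-35) − (+0.01)·(-105)] / -8750 = -0.0008000
∂h/∂y = [40·(+0.01) − (-70)·(-0.17)] / -8750 = +0.001314
Flow direction (−∇h) has components (+0.0008000 E, -0.001314 N).
Azimuth = atan2(E, N) = atan2(+0.0008000, -0.001314) = 148.7° ≈ 149°.

149°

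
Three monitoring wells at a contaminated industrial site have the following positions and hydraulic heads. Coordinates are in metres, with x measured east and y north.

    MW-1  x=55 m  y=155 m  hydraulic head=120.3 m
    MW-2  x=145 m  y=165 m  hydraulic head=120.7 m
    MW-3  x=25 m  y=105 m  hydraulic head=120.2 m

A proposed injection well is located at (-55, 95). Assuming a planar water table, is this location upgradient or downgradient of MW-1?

Three-point gradient (reference MW-1): Δ to MW-2 = (90, 10, +0.4), Δ to MW-3 = (-30, -50, -0.1).
∂h/∂x = +0.004524, ∂h/∂y = -0.0007143 (det = -4200).
Head at (-55, 95) = 120.3 + (+0.004524)·(-110) + (-0.0007143)·(-60) = 119.85 m.
That is lower than the 120.3 m at MW-1, so the point is downgradient.

downgradient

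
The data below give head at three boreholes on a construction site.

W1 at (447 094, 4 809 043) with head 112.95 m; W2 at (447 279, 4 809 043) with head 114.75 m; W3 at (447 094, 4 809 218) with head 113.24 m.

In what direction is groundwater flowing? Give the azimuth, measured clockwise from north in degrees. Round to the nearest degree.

∂h/∂x = (114.75 − 112.95) / (447279 − 447094) = +0.009730
∂h/∂y = (113.24 − 112.95) / (4809218 − 4809043) = +0.001657
Flow direction (−∇h) has components (-0.009730 E, -0.001657 N).
Azimuth = atan2(E, N) = atan2(-0.009730, -0.001657) = 260.3° ≈ 260°.

260°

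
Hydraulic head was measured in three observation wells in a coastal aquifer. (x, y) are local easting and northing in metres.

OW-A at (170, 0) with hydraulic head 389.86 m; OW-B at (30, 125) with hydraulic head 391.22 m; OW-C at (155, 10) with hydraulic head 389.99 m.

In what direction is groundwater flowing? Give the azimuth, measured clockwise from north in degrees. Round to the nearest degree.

Differences from OW-A: to OW-B (Δx, Δy, Δh) = (-140, 125, +1.36); to OW-C = (-15, 10, +0.13).
Solve a·Δx + b·Δy = Δh: det = (-140)·10 − (-15)·125 = 475.
∂h/∂x = [(+1.36)·10 − (+0.13)·125] / 475 = -0.005579
∂h/∂y = [(-140)·(+0.13) − (-15)·(+1.36)] / 475 = +0.004632
Flow direction (−∇h) has components (+0.005579 E, -0.004632 N).
Azimuth = atan2(E, N) = atan2(+0.005579, -0.004632) = 129.7° ≈ 130°.

130°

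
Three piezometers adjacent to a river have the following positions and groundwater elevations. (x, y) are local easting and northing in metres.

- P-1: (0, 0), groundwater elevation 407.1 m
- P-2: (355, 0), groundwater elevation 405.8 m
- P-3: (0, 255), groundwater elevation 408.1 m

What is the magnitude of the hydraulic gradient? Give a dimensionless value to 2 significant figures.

∂h/∂x = (405.8 − 407.1) / (355 − 0) = -0.003662
∂h/∂y = (408.1 − 407.1) / (255 − 0) = +0.003922
|∇h| = √(-0.003662² + 0.003922²) = 0.005366

0.0054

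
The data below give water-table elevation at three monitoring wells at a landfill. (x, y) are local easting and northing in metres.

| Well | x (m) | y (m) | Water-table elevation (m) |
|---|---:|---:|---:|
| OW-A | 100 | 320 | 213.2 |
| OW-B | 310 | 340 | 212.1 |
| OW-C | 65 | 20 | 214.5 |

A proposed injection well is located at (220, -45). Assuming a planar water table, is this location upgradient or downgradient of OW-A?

upgradient

Taking OW-A as reference: OW-B−OW-A = (210, 20, -1.1); OW-C−OW-A = (-35, -300, +1.3).
Determinant of the coordinate differences = 210·(-300) − (-35)·20 = -62300.
∂h/∂x = [(-1.1)·(-300) − (+1.3)·20] / -62300 = -0.004880
∂h/∂y = [210·(+1.3) − (-35)·(-1.1)] / -62300 = -0.003764
Head at (220, -45) = 213.2 + (-0.004880)·(120) + (-0.003764)·(-365) = 213.99 m.
That is higher than the 213.2 m at OW-A, so the point is upgradient.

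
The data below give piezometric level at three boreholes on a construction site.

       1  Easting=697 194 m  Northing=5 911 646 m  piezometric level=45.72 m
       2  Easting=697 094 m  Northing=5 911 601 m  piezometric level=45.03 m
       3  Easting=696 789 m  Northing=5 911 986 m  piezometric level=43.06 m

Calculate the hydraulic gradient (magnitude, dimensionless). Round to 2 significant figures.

Taking 1 as reference: 2−1 = (-100, -45, -0.69); 3−1 = (-405, 340, -2.66).
Solve a·Δx + b·Δy = Δh: det = (-100)·340 − (-405)·(-45) = -52225.
∂h/∂x = [(-0.69)·340 − (-2.66)·(-45)] / -52225 = +0.006784
∂h/∂y = [(-100)·(-2.66) − (-405)·(-0.69)] / -52225 = +0.0002575
|∇h| = √(0.006784² + 0.0002575²) = 0.006789

0.0068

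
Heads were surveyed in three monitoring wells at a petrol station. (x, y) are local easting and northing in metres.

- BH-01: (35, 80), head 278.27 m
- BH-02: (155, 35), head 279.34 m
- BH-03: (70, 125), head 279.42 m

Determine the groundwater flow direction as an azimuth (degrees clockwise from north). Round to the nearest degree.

Taking BH-01 as reference: BH-02−BH-01 = (120, -45, +1.07); BH-03−BH-01 = (35, 45, +1.15).
Solve a·Δx + b·Δy = Δh: det = 120·45 − 35·(-45) = 6975.
∂h/∂x = [(+1.07)·45 − (+1.15)·(-45)] / 6975 = +0.01432
∂h/∂y = [120·(+1.15) − 35·(+1.07)] / 6975 = +0.01442
Flow direction (−∇h) has components (-0.01432 E, -0.01442 N).
Azimuth = atan2(E, N) = atan2(-0.01432, -0.01442) = 224.8° ≈ 225°.

225°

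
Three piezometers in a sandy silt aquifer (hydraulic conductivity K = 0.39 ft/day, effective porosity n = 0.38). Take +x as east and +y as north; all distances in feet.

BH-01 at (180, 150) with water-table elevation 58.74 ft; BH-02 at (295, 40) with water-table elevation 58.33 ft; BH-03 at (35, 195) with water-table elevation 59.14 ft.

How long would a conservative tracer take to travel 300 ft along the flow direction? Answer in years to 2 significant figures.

With h = a·x + b·y + c and BH-01 as origin, the differences give:
  115·a + (-110)·b = -0.41
  (-145)·a + 45·b = +0.40
Eliminate b (×45 and ×(-110), subtract): -10775·a = 25.550 → a = ∂h/∂x = -0.002371
Back-substitute: b = ∂h/∂y = +0.001248.
|∇h| = √(-0.002371² + 0.001248²) = 0.002679
Seepage velocity v = K·i/n = 0.39 × 0.002679 / 0.38 = 0.002749 ft/day.
t = 300 / 0.002749 = 1.091e+05 days = 299 years.

300 years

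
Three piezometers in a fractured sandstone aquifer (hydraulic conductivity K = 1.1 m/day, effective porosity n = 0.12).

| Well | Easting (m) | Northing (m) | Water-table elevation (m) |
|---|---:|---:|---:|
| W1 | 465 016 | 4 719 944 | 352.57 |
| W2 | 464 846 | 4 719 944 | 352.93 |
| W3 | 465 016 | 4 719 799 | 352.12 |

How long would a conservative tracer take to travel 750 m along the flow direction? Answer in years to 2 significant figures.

60 years

∂h/∂x = (352.93 − 352.57) / (464846 − 465016) = -0.002118
∂h/∂y = (352.12 − 352.57) / (4719799 − 4719944) = +0.003103
|∇h| = √(-0.002118² + 0.003103²) = 0.003757
Seepage velocity v = K·i/n = 1.1 × 0.003757 / 0.12 = 0.03444 m/day.
t = 750 / 0.03444 = 2.178e+04 days = 59.6 years.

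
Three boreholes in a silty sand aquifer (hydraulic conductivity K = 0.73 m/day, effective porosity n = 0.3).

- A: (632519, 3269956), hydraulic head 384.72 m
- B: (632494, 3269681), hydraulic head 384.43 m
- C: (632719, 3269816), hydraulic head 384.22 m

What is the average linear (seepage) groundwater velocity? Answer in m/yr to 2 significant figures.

Taking A as reference: B−A = (-25, -275, -0.29); C−A = (200, -140, -0.50).
Solve a·Δx + b·Δy = Δh: det = (-25)·(-140) − 200·(-275) = 58500.
∂h/∂x = [(-0.29)·(-140) − (-0.50)·(-275)] / 58500 = -0.001656
∂h/∂y = [(-25)·(-0.50) − 200·(-0.29)] / 58500 = +0.001205
|∇h| = √(-0.001656² + 0.001205²) = 0.002048
Seepage velocity v = K·i/n = 0.73 × 0.002048 / 0.3 = 0.004983 m/day = 1.82 m/yr.

1.8 m/yr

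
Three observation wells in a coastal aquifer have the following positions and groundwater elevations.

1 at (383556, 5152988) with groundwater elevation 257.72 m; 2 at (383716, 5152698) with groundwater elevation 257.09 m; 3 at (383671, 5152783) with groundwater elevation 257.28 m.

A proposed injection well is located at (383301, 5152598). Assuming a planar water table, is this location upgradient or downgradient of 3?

downgradient

Taking 1 as reference: 2−1 = (160, -290, -0.63); 3−1 = (115, -205, -0.44).
Determinant of the coordinate differences = 160·(-205) − 115·(-290) = 550.
∂h/∂x = [(-0.63)·(-205) − (-0.44)·(-290)] / 550 = +0.002818
∂h/∂y = [160·(-0.44) − 115·(-0.63)] / 550 = +0.003727
Head at (383301, 5152598) = 257.72 + (+0.002818)·(-255) + (+0.003727)·(-390) = 255.55 m.
That is lower than the 257.28 m at 3, so the point is downgradient.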